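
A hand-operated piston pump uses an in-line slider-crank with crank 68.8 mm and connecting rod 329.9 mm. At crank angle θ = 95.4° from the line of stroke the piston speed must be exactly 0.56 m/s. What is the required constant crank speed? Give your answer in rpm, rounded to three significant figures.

For an in-line slider-crank, |v_piston| = rω|sinθ|·[1 + r cosθ/√(L² − r² sin²θ)].
With r = 0.0688 m, L = 0.3299 m, θ = 95.4°: the bracketed kinematic factor |dx/dθ| = 0.06712 m.
ω = v/|dx/dθ| = 0.56/0.06712 = 8.3432 rad/s.
N = 60ω/(2π) = 79.672 rpm.

79.7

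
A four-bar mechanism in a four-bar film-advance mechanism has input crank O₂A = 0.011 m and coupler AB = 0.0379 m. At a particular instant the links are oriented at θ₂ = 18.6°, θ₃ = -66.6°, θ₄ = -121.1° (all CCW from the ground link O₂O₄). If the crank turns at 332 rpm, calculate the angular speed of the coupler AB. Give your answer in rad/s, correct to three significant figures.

8.02

ω₂ = 34.77 rad/s (from 332 rpm).
Differentiating the loop-closure r₂e^{iθ₂}+r₃e^{iθ₃}=r₁+r₄e^{iθ₄} gives r₂ω₂e^{iθ₂}+r₃ω₃e^{iθ₃}=r₄ω₄e^{iθ₄}.
Eliminating the other unknown: ω₃ = r₂ω₂ sin(θ₄−θ₂) / [r₃ sin(θ₃−θ₄)].
Numerator sine = -0.64679; denominator sine = +0.81412.
Result = 0.011·34.77·(-0.64679) / (0.0379·(+0.81412)) = -8.0167 rad/s; magnitude 8.0167 rad/s.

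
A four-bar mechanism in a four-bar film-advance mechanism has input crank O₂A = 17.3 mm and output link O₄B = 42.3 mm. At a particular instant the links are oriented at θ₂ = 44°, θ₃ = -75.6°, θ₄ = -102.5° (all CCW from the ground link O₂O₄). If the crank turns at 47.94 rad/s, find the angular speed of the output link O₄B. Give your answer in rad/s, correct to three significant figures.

37.7

ω₂ = 47.94 rad/s
Differentiating the loop-closure r₂e^{iθ₂}+r₃e^{iθ₃}=r₁+r₄e^{iθ₄} gives r₂ω₂e^{iθ₂}+r₃ω₃e^{iθ₃}=r₄ω₄e^{iθ₄}.
Eliminating the other unknown: ω₄ = r₂ω₂ sin(θ₂−θ₃) / [r₄ sin(θ₄−θ₃)].
Numerator sine = +0.86949; denominator sine = -0.45243.
Result = 0.0173·47.94·(+0.86949) / (0.0423·(-0.45243)) = -37.68 rad/s; magnitude 37.68 rad/s.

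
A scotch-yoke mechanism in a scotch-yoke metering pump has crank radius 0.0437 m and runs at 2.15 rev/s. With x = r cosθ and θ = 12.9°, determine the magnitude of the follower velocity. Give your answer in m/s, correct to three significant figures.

0.132

ω = 13.51 rad/s (from 2.15 rev/s).
x = r cosθ ⇒ ẋ = −rω sinθ.
|v| = rω|sinθ| = 0.0437·13.51·|sin 12.9°| = 0.13179 m/s.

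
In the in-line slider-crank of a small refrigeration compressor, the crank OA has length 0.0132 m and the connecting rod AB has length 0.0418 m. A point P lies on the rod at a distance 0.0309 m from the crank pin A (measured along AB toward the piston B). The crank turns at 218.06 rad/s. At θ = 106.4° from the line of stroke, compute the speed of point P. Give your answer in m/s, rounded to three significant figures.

ω = 218.1 rad/s.  Crank-pin speed |V_A| = rω = 2.8784 m/s, perpendicular to OA.
Rod angle: sinφ = −(r/L) sinθ ⇒ φ = -17.634°; ω_rod = −rω cosθ/√(L²−r²sin²θ) = +20.401 rad/s.
V_P = V_A + ω_rod × AP, with AP = 0.0309 m along the rod.
Components: V_Px = −rω sinθ − a·ω_rod·sinφ = -2.5703 m/s;  V_Py = rω cosθ + a·ω_rod·cosφ = -0.21192 m/s.
|V_P| = √(V_Px² + V_Py²) = 2.579 m/s.

2.58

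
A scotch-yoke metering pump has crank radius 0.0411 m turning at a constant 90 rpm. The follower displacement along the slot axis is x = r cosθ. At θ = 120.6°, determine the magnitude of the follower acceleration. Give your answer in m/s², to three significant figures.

ω = 9.425 rad/s (from 90 rpm).
x = r cosθ ⇒ ẍ = −rω² cosθ (ω constant).
|a| = rω²|cosθ| = 0.0411·(9.425)²·|cos 120.6°| = 1.8584 m/s².

1.86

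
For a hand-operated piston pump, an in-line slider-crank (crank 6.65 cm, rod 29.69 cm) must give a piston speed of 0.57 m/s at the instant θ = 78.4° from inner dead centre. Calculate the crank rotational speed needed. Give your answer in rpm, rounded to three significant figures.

For an in-line slider-crank, |v_piston| = rω|sinθ|·[1 + r cosθ/√(L² − r² sin²θ)].
With r = 0.0665 m, L = 0.2969 m, θ = 78.4°: the bracketed kinematic factor |dx/dθ| = 0.068149 m.
ω = v/|dx/dθ| = 0.57/0.068149 = 8.364 rad/s.
N = 60ω/(2π) = 79.871 rpm.

79.9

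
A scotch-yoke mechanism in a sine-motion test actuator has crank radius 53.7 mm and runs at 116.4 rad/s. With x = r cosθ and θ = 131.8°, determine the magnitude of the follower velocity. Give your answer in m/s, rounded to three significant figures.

4.66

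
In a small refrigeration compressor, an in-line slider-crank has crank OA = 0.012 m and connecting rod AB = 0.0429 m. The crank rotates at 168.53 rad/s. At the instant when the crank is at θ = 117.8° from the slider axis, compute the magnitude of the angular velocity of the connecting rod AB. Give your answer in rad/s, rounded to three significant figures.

22.7

ω = 168.5 rad/s
The rod makes angle φ with the slider axis where L sinφ = r sinθ; differentiating, L cosφ·φ̇ = r ω cosθ.
L cosφ = √(L² − r² sin²θ) = 0.041566 m.
|ω_rod| = r ω |cosθ| / √(L² − r² sin²θ) = 0.012·168.5·0.46639/0.041566 = 22.692 rad/s.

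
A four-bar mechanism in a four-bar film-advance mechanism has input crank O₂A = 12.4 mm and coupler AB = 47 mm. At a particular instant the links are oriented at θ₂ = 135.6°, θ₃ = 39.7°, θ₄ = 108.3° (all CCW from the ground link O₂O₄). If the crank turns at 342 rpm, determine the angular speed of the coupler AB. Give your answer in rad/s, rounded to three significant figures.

4.65

ω₂ = 35.81 rad/s (from 342 rpm).
Differentiating the loop-closure r₂e^{iθ₂}+r₃e^{iθ₃}=r₁+r₄e^{iθ₄} gives r₂ω₂e^{iθ₂}+r₃ω₃e^{iθ₃}=r₄ω₄e^{iθ₄}.
Eliminating the other unknown: ω₃ = r₂ω₂ sin(θ₄−θ₂) / [r₃ sin(θ₃−θ₄)].
Numerator sine = -0.45865; denominator sine = -0.93106.
Result = 0.0124·35.81·(-0.45865) / (0.047·(-0.93106)) = +4.6546 rad/s; magnitude 4.6546 rad/s.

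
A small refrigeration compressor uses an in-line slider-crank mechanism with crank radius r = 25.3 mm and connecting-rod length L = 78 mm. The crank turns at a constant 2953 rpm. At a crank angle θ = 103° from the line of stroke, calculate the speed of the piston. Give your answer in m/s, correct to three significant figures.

7.04

ω = 2π·2953/60 = 309.2 rad/s
For an in-line slider-crank, x = r cosθ + √(L² − r² sin²θ), so v = −rω sinθ·[1 + r cosθ/√(L² − r² sin²θ)].
With r = 0.0253 m, L = 0.078 m, θ = 103°: √(L² − r² sin²θ) = 0.074002 m.
v = −0.0253·309.2·0.97437·[1 + 0.0253·-0.22495/0.074002] = -7.0369 m/s.
|v| = 7.0369 m/s.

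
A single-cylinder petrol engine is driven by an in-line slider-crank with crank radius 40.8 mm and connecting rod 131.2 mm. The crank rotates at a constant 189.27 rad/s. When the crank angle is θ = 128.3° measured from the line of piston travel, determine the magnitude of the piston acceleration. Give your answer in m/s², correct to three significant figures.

1000

ω = 189.3 rad/s
x(θ) = r cosθ + √(L² − r² sin²θ); with ω constant, a = ω²·d²x/dθ².
d²x/dθ² = −r cosθ − r²(cos2θ)/√u − r⁴ sin²2θ/(4u^{3/2}),  u = L² − r² sin²θ = 0.0161882 m².
Substituting r = 0.0408 m, L = 0.1312 m, θ = 128.3°: d²x/dθ² = +0.028001 m.
a = ω²·d²x/dθ² = (189.3)²·(+0.028001) = +1003.1 m/s²;  |a| = 1003.1 m/s².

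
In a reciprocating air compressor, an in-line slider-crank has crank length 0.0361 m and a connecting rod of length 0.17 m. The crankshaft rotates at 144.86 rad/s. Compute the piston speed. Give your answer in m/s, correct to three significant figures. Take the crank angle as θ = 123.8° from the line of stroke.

3.82

ω = 144.9 rad/s
For an in-line slider-crank, x = r cosθ + √(L² − r² sin²θ), so v = −rω sinθ·[1 + r cosθ/√(L² − r² sin²θ)].
With r = 0.0361 m, L = 0.17 m, θ = 123.8°: √(L² − r² sin²θ) = 0.16733 m.
v = −0.0361·144.9·0.83098·[1 + 0.0361·-0.55630/0.16733] = -3.8241 m/s.
|v| = 3.8241 m/s.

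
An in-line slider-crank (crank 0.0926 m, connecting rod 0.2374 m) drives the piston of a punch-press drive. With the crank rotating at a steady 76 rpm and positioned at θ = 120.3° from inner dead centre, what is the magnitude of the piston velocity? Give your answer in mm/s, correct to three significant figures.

ω = 2π·76/60 = 7.959 rad/s
For an in-line slider-crank, x = r cosθ + √(L² − r² sin²θ), so v = −rω sinθ·[1 + r cosθ/√(L² − r² sin²θ)].
With r = 0.0926 m, L = 0.2374 m, θ = 120.3°: √(L² − r² sin²θ) = 0.22353 m.
v = −0.0926·7.959·0.86340·[1 + 0.0926·-0.50453/0.22353] = -0.50331 m/s.
|v| = 0.50331 m/s = 503.31 mm/s.

503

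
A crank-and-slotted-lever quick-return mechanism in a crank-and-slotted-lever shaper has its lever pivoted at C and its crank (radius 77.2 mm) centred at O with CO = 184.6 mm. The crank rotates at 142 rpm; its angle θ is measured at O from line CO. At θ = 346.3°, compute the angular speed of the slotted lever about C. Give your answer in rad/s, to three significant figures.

4.35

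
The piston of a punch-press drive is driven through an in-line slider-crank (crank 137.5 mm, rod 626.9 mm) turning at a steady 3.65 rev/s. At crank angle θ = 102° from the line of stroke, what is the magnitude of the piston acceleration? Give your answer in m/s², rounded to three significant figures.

ω = 2π·3.65 = 22.93 rad/s
x(θ) = r cosθ + √(L² − r² sin²θ); with ω constant, a = ω²·d²x/dθ².
d²x/dθ² = −r cosθ − r²(cos2θ)/√u − r⁴ sin²2θ/(4u^{3/2}),  u = L² − r² sin²θ = 0.374915 m².
Substituting r = 0.1375 m, L = 0.6269 m, θ = 102°: d²x/dθ² = +0.056731 m.
a = ω²·d²x/dθ² = (22.93)²·(+0.056731) = +29.838 m/s²;  |a| = 29.838 m/s².

29.8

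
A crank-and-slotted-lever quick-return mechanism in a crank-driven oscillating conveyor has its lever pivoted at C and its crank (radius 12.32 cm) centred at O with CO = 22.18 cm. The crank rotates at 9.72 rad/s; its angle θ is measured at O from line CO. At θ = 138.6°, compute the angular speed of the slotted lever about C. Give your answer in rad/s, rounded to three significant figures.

2.21

ω = 9.72 rad/s
Crank pin A relative to C: A = (d + r cosθ, r sinθ); lever angle φ = atan2(r sinθ, d + r cosθ).
Differentiating tanφ: φ̇ = rω(d cosθ + r)/(d² + r² + 2dr cosθ).
d² + r² + 2dr cosθ = |CA|² = 0.0233788 m²;  d cosθ + r = -0.043175 m.
|ω_lever| = |0.1232·9.72·-0.043175| / 0.0233788 = 2.2115 rad/s.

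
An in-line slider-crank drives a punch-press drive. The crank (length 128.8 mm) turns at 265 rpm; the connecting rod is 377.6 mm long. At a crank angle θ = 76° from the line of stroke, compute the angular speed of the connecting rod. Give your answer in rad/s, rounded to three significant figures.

ω = 27.75 rad/s (converted from 265 rpm).
The rod makes angle φ with the slider axis where L sinφ = r sinθ; differentiating, L cosφ·φ̇ = r ω cosθ.
L cosφ = √(L² − r² sin²θ) = 0.35632 m.
|ω_rod| = r ω |cosθ| / √(L² − r² sin²θ) = 0.1288·27.75·0.24192/0.35632 = 2.4268 rad/s.

2.43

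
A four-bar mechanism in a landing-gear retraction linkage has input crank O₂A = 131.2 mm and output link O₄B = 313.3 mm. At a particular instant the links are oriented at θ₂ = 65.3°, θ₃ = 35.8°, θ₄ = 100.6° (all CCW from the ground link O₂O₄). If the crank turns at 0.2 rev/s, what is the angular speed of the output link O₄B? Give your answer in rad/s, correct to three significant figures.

ω₂ = 1.257 rad/s (from 0.2 rev/s).
Differentiating the loop-closure r₂e^{iθ₂}+r₃e^{iθ₃}=r₁+r₄e^{iθ₄} gives r₂ω₂e^{iθ₂}+r₃ω₃e^{iθ₃}=r₄ω₄e^{iθ₄}.
Eliminating the other unknown: ω₄ = r₂ω₂ sin(θ₂−θ₃) / [r₄ sin(θ₄−θ₃)].
Numerator sine = +0.49242; denominator sine = +0.90483.
Result = 0.1312·1.257·(+0.49242) / (0.3133·(+0.90483)) = +0.28639 rad/s; magnitude 0.28639 rad/s.

0.286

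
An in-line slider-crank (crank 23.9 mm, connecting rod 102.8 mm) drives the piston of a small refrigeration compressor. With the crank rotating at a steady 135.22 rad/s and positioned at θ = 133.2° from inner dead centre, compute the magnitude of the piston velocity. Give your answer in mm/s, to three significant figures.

1980

ω = 135.2 rad/s
For an in-line slider-crank, x = r cosθ + √(L² − r² sin²θ), so v = −rω sinθ·[1 + r cosθ/√(L² − r² sin²θ)].
With r = 0.0239 m, L = 0.1028 m, θ = 133.2°: √(L² − r² sin²θ) = 0.10131 m.
v = −0.0239·135.2·0.72897·[1 + 0.0239·-0.68455/0.10131] = -1.9754 m/s.
|v| = 1.9754 m/s = 1975.4 mm/s.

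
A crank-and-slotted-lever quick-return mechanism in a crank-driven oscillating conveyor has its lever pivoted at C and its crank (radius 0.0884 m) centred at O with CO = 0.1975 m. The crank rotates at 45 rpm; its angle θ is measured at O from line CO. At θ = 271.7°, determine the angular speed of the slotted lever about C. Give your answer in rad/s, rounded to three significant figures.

ω = 4.712 rad/s (from 45 rpm).
Crank pin A relative to C: A = (d + r cosθ, r sinθ); lever angle φ = atan2(r sinθ, d + r cosθ).
Differentiating tanφ: φ̇ = rω(d cosθ + r)/(d² + r² + 2dr cosθ).
d² + r² + 2dr cosθ = |CA|² = 0.0478567 m²;  d cosθ + r = +0.094259 m.
|ω_lever| = |0.0884·4.712·+0.094259| / 0.0478567 = 0.82049 rad/s.

0.820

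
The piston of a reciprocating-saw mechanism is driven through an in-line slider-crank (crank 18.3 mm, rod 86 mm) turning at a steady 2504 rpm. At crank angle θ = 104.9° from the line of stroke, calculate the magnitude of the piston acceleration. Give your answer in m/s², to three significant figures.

560

ω = 2π·2504/60 = 262.2 rad/s
x(θ) = r cosθ + √(L² − r² sin²θ); with ω constant, a = ω²·d²x/dθ².
d²x/dθ² = −r cosθ − r²(cos2θ)/√u − r⁴ sin²2θ/(4u^{3/2}),  u = L² − r² sin²θ = 0.00708325 m².
Substituting r = 0.0183 m, L = 0.086 m, θ = 104.9°: d²x/dθ² = +0.0081468 m.
a = ω²·d²x/dθ² = (262.2)²·(+0.0081468) = +560.16 m/s²;  |a| = 560.16 m/s².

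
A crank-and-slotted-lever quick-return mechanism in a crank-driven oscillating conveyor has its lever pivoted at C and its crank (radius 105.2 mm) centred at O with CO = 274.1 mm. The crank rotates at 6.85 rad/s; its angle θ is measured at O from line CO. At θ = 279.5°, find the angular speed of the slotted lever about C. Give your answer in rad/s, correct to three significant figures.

ω = 6.85 rad/s
Crank pin A relative to C: A = (d + r cosθ, r sinθ); lever angle φ = atan2(r sinθ, d + r cosθ).
Differentiating tanφ: φ̇ = rω(d cosθ + r)/(d² + r² + 2dr cosθ).
d² + r² + 2dr cosθ = |CA|² = 0.0957163 m²;  d cosθ + r = +0.15044 m.
|ω_lever| = |0.1052·6.85·+0.15044| / 0.0957163 = 1.1326 rad/s.

1.13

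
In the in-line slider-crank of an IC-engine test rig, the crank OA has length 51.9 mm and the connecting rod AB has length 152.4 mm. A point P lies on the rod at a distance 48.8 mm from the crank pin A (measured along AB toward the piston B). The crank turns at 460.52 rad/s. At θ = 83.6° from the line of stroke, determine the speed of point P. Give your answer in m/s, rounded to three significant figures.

ω = 460.5 rad/s.  Crank-pin speed |V_A| = rω = 23.901 m/s, perpendicular to OA.
Rod angle: sinφ = −(r/L) sinθ ⇒ φ = -19.781°; ω_rod = −rω cosθ/√(L²−r²sin²θ) = -18.578 rad/s.
V_P = V_A + ω_rod × AP, with AP = 0.0488 m along the rod.
Components: V_Px = −rω sinθ − a·ω_rod·sinφ = -24.059 m/s;  V_Py = rω cosθ + a·ω_rod·cosφ = +1.8111 m/s.
|V_P| = √(V_Px² + V_Py²) = 24.127 m/s.

24.1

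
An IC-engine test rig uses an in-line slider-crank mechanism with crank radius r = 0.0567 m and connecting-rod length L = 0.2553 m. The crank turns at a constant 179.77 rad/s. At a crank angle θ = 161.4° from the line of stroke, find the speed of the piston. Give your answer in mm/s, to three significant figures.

ω = 179.8 rad/s
For an in-line slider-crank, x = r cosθ + √(L² − r² sin²θ), so v = −rω sinθ·[1 + r cosθ/√(L² − r² sin²θ)].
With r = 0.0567 m, L = 0.2553 m, θ = 161.4°: √(L² − r² sin²θ) = 0.25466 m.
v = −0.0567·179.8·0.31896·[1 + 0.0567·-0.94777/0.25466] = -2.5651 m/s.
|v| = 2.5651 m/s = 2565.1 mm/s.

2570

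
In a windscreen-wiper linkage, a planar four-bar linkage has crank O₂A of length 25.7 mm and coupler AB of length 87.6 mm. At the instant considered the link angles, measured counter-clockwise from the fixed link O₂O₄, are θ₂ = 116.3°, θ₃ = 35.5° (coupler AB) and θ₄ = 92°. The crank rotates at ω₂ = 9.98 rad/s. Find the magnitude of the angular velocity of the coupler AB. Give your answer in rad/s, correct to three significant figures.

1.44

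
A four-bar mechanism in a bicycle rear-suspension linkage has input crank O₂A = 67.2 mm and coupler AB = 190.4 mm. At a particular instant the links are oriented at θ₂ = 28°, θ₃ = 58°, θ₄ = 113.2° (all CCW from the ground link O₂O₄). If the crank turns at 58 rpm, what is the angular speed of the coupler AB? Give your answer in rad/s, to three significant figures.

ω₂ = 6.074 rad/s (from 58 rpm).
Differentiating the loop-closure r₂e^{iθ₂}+r₃e^{iθ₃}=r₁+r₄e^{iθ₄} gives r₂ω₂e^{iθ₂}+r₃ω₃e^{iθ₃}=r₄ω₄e^{iθ₄}.
Eliminating the other unknown: ω₃ = r₂ω₂ sin(θ₄−θ₂) / [r₃ sin(θ₃−θ₄)].
Numerator sine = +0.99649; denominator sine = -0.82115.
Result = 0.0672·6.074·(+0.99649) / (0.1904·(-0.82115)) = -2.6014 rad/s; magnitude 2.6014 rad/s.

2.60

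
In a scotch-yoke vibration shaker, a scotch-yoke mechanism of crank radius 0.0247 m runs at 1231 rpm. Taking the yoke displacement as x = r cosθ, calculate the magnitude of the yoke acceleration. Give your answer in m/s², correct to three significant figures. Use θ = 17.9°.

391

ω = 128.9 rad/s (from 1231 rpm).
x = r cosθ ⇒ ẍ = −rω² cosθ (ω constant).
|a| = rω²|cosθ| = 0.0247·(128.9)²·|cos 17.9°| = 390.59 m/s².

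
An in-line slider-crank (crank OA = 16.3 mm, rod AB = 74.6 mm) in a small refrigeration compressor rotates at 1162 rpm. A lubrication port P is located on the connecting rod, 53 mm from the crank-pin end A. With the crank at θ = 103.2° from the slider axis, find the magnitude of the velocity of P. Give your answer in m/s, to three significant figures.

ω = 121.7 rad/s.  Crank-pin speed |V_A| = rω = 1.9835 m/s, perpendicular to OA.
Rod angle: sinφ = −(r/L) sinθ ⇒ φ = -12.282°; ω_rod = −rω cosθ/√(L²−r²sin²θ) = +6.2136 rad/s.
V_P = V_A + ω_rod × AP, with AP = 0.053 m along the rod.
Components: V_Px = −rω sinθ − a·ω_rod·sinφ = -1.861 m/s;  V_Py = rω cosθ + a·ω_rod·cosφ = -0.13114 m/s.
|V_P| = √(V_Px² + V_Py²) = 1.8656 m/s.

1.87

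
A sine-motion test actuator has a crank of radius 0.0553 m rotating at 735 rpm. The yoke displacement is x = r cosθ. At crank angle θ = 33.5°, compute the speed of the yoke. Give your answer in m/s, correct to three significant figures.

2.35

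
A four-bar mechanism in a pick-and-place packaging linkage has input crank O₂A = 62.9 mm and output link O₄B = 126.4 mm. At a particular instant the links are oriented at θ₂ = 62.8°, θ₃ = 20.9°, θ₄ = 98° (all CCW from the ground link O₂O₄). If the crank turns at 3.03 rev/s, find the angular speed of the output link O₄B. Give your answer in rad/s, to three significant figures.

6.49

ω₂ = 19.04 rad/s (from 3.03 rev/s).
Differentiating the loop-closure r₂e^{iθ₂}+r₃e^{iθ₃}=r₁+r₄e^{iθ₄} gives r₂ω₂e^{iθ₂}+r₃ω₃e^{iθ₃}=r₄ω₄e^{iθ₄}.
Eliminating the other unknown: ω₄ = r₂ω₂ sin(θ₂−θ₃) / [r₄ sin(θ₄−θ₃)].
Numerator sine = +0.66783; denominator sine = +0.97476.
Result = 0.0629·19.04·(+0.66783) / (0.1264·(+0.97476)) = +6.4908 rad/s; magnitude 6.4908 rad/s.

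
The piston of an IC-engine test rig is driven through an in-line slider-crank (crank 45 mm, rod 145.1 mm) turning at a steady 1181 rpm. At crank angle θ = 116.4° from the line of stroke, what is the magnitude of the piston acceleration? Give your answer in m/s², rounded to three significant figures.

437

ω = 2π·1181/60 = 123.7 rad/s
x(θ) = r cosθ + √(L² − r² sin²θ); with ω constant, a = ω²·d²x/dθ².
d²x/dθ² = −r cosθ − r²(cos2θ)/√u − r⁴ sin²2θ/(4u^{3/2}),  u = L² − r² sin²θ = 0.0194294 m².
Substituting r = 0.045 m, L = 0.1451 m, θ = 116.4°: d²x/dθ² = +0.028552 m.
a = ω²·d²x/dθ² = (123.7)²·(+0.028552) = +436.71 m/s²;  |a| = 436.71 m/s².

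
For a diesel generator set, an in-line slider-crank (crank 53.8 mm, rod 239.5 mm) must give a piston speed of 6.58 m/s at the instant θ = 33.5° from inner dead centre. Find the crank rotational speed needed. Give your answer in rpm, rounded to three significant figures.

For an in-line slider-crank, |v_piston| = rω|sinθ|·[1 + r cosθ/√(L² − r² sin²θ)].
With r = 0.0538 m, L = 0.2395 m, θ = 33.5°: the bracketed kinematic factor |dx/dθ| = 0.0353 m.
ω = v/|dx/dθ| = 6.58/0.0353 = 186.4 rad/s.
N = 60ω/(2π) = 1780 rpm.

1780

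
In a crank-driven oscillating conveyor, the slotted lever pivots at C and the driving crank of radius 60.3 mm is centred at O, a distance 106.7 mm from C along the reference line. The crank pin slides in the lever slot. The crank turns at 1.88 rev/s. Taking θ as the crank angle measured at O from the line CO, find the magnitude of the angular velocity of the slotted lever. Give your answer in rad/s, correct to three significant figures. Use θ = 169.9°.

ω = 11.81 rad/s (from 1.88 rev/s).
Crank pin A relative to C: A = (d + r cosθ, r sinθ); lever angle φ = atan2(r sinθ, d + r cosθ).
Differentiating tanφ: φ̇ = rω(d cosθ + r)/(d² + r² + 2dr cosθ).
d² + r² + 2dr cosθ = |CA|² = 0.00235237 m²;  d cosθ + r = -0.044746 m.
|ω_lever| = |0.0603·11.81·-0.044746| / 0.00235237 = 13.549 rad/s.

13.5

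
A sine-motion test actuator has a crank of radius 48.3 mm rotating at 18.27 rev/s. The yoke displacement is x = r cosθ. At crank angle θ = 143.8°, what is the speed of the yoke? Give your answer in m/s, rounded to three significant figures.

3.27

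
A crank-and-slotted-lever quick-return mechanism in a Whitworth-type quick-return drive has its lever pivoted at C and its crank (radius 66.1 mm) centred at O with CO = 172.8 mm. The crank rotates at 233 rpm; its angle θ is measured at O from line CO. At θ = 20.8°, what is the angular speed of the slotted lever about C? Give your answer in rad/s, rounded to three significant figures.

6.61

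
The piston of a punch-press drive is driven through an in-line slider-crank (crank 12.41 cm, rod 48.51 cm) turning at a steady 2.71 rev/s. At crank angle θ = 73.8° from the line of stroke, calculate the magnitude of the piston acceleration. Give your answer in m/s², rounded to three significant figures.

ω = 2π·2.71 = 17.03 rad/s
x(θ) = r cosθ + √(L² − r² sin²θ); with ω constant, a = ω²·d²x/dθ².
d²x/dθ² = −r cosθ − r²(cos2θ)/√u − r⁴ sin²2θ/(4u^{3/2}),  u = L² − r² sin²θ = 0.22112 m².
Substituting r = 0.1241 m, L = 0.4851 m, θ = 73.8°: d²x/dθ² = -0.0071336 m.
a = ω²·d²x/dθ² = (17.03)²·(-0.0071336) = -2.0683 m/s²;  |a| = 2.0683 m/s².

2.07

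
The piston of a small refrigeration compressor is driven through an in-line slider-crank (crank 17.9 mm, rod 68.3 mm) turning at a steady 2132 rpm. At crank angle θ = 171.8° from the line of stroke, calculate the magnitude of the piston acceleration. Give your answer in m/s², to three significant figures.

ω = 2π·2132/60 = 223.3 rad/s
x(θ) = r cosθ + √(L² − r² sin²θ); with ω constant, a = ω²·d²x/dθ².
d²x/dθ² = −r cosθ − r²(cos2θ)/√u − r⁴ sin²2θ/(4u^{3/2}),  u = L² − r² sin²θ = 0.00465837 m².
Substituting r = 0.0179 m, L = 0.0683 m, θ = 171.8°: d²x/dθ² = +0.013207 m.
a = ω²·d²x/dθ² = (223.3)²·(+0.013207) = +658.32 m/s²;  |a| = 658.32 m/s².

658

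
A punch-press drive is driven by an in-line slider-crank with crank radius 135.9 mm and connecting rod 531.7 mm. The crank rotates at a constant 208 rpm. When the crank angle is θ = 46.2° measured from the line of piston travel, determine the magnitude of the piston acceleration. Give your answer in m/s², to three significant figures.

ω = 2π·208/60 = 21.78 rad/s
x(θ) = r cosθ + √(L² − r² sin²θ); with ω constant, a = ω²·d²x/dθ².
d²x/dθ² = −r cosθ − r²(cos2θ)/√u − r⁴ sin²2θ/(4u^{3/2}),  u = L² − r² sin²θ = 0.273084 m².
Substituting r = 0.1359 m, L = 0.5317 m, θ = 46.2°: d²x/dθ² = -0.093179 m.
a = ω²·d²x/dθ² = (21.78)²·(-0.093179) = -44.208 m/s²;  |a| = 44.208 m/s².

44.2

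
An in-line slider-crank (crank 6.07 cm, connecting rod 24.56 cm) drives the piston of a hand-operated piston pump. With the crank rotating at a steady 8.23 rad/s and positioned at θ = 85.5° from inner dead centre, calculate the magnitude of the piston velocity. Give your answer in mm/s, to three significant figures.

ω = 8.23 rad/s
For an in-line slider-crank, x = r cosθ + √(L² − r² sin²θ), so v = −rω sinθ·[1 + r cosθ/√(L² − r² sin²θ)].
With r = 0.0607 m, L = 0.2456 m, θ = 85.5°: √(L² − r² sin²θ) = 0.23803 m.
v = −0.0607·8.23·0.99692·[1 + 0.0607·0.07846/0.23803] = -0.50799 m/s.
|v| = 0.50799 m/s = 507.99 mm/s.

508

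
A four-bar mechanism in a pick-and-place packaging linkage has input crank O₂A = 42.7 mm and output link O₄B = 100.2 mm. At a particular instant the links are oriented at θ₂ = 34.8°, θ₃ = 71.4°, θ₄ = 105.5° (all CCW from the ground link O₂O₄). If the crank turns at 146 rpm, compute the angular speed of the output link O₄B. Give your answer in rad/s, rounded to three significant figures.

ω₂ = 15.29 rad/s (from 146 rpm).
Differentiating the loop-closure r₂e^{iθ₂}+r₃e^{iθ₃}=r₁+r₄e^{iθ₄} gives r₂ω₂e^{iθ₂}+r₃ω₃e^{iθ₃}=r₄ω₄e^{iθ₄}.
Eliminating the other unknown: ω₄ = r₂ω₂ sin(θ₂−θ₃) / [r₄ sin(θ₄−θ₃)].
Numerator sine = -0.59622; denominator sine = +0.56064.
Result = 0.0427·15.29·(-0.59622) / (0.1002·(+0.56064)) = -6.929 rad/s; magnitude 6.929 rad/s.

6.93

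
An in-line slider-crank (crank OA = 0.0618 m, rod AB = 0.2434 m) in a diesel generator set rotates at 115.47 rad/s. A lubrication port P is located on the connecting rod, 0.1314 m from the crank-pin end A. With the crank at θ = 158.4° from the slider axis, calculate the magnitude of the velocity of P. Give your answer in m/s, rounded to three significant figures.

3.82

ω = 115.5 rad/s.  Crank-pin speed |V_A| = rω = 7.136 m/s, perpendicular to OA.
Rod angle: sinφ = −(r/L) sinθ ⇒ φ = -5.363°; ω_rod = −rω cosθ/√(L²−r²sin²θ) = +27.379 rad/s.
V_P = V_A + ω_rod × AP, with AP = 0.1314 m along the rod.
Components: V_Px = −rω sinθ − a·ω_rod·sinφ = -2.2907 m/s;  V_Py = rω cosθ + a·ω_rod·cosφ = -3.053 m/s.
|V_P| = √(V_Px² + V_Py²) = 3.8169 m/s.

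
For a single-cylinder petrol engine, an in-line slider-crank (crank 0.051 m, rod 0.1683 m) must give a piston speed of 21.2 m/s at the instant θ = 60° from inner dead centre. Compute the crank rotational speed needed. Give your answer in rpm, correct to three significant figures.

3960

For an in-line slider-crank, |v_piston| = rω|sinθ|·[1 + r cosθ/√(L² − r² sin²θ)].
With r = 0.051 m, L = 0.1683 m, θ = 60°: the bracketed kinematic factor |dx/dθ| = 0.051102 m.
ω = v/|dx/dθ| = 21.2/0.051102 = 414.85 rad/s.
N = 60ω/(2π) = 3961.6 rpm.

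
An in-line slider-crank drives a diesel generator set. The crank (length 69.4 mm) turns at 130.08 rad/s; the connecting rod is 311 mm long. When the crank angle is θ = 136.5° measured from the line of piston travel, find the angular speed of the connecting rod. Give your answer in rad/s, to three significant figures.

ω = 130.1 rad/s
The rod makes angle φ with the slider axis where L sinφ = r sinθ; differentiating, L cosφ·φ̇ = r ω cosθ.
L cosφ = √(L² − r² sin²θ) = 0.30731 m.
|ω_rod| = r ω |cosθ| / √(L² − r² sin²θ) = 0.0694·130.1·0.72537/0.30731 = 21.309 rad/s.

21.3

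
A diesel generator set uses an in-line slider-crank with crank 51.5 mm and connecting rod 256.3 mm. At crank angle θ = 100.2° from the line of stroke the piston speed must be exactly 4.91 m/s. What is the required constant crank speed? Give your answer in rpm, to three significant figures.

For an in-line slider-crank, |v_piston| = rω|sinθ|·[1 + r cosθ/√(L² − r² sin²θ)].
With r = 0.0515 m, L = 0.2563 m, θ = 100.2°: the bracketed kinematic factor |dx/dθ| = 0.048846 m.
ω = v/|dx/dθ| = 4.91/0.048846 = 100.52 rad/s.
N = 60ω/(2π) = 959.89 rpm.

960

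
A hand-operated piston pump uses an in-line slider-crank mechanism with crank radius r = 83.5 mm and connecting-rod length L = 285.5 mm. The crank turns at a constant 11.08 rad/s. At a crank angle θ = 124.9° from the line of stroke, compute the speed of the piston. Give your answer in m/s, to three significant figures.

0.628

ω = 11.08 rad/s
For an in-line slider-crank, x = r cosθ + √(L² − r² sin²θ), so v = −rω sinθ·[1 + r cosθ/√(L² − r² sin²θ)].
With r = 0.0835 m, L = 0.2855 m, θ = 124.9°: √(L² − r² sin²θ) = 0.27716 m.
v = −0.0835·11.08·0.82015·[1 + 0.0835·-0.57215/0.27716] = -0.628 m/s.
|v| = 0.628 m/s.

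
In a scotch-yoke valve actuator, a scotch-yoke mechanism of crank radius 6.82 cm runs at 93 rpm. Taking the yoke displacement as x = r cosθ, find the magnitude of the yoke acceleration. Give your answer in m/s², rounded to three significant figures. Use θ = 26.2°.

ω = 9.739 rad/s (from 93 rpm).
x = r cosθ ⇒ ẍ = −rω² cosθ (ω constant).
|a| = rω²|cosθ| = 0.0682·(9.739)²·|cos 26.2°| = 5.804 m/s².

5.80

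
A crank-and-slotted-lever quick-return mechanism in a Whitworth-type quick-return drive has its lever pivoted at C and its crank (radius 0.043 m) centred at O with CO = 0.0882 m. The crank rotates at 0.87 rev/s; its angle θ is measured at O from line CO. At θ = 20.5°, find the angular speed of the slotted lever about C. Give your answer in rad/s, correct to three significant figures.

ω = 5.466 rad/s (from 0.87 rev/s).
Crank pin A relative to C: A = (d + r cosθ, r sinθ); lever angle φ = atan2(r sinθ, d + r cosθ).
Differentiating tanφ: φ̇ = rω(d cosθ + r)/(d² + r² + 2dr cosθ).
d² + r² + 2dr cosθ = |CA|² = 0.0167331 m²;  d cosθ + r = +0.12561 m.
|ω_lever| = |0.043·5.466·+0.12561| / 0.0167331 = 1.7645 rad/s.

1.76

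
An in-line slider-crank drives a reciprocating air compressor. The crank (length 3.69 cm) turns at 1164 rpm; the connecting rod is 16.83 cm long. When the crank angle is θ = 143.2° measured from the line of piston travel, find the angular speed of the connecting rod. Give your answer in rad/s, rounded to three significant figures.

21.6

ω = 121.9 rad/s (converted from 1164 rpm).
The rod makes angle φ with the slider axis where L sinφ = r sinθ; differentiating, L cosφ·φ̇ = r ω cosθ.
L cosφ = √(L² − r² sin²θ) = 0.16684 m.
|ω_rod| = r ω |cosθ| / √(L² − r² sin²θ) = 0.0369·121.9·0.80073/0.16684 = 21.587 rad/s.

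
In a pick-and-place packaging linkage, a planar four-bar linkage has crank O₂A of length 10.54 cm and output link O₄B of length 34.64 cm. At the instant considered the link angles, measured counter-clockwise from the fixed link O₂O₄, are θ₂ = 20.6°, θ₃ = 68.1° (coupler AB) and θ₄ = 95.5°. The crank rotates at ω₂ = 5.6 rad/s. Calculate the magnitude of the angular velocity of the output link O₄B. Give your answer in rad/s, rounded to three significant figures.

ω₂ = 5.6 rad/s
Differentiating the loop-closure r₂e^{iθ₂}+r₃e^{iθ₃}=r₁+r₄e^{iθ₄} gives r₂ω₂e^{iθ₂}+r₃ω₃e^{iθ₃}=r₄ω₄e^{iθ₄}.
Eliminating the other unknown: ω₄ = r₂ω₂ sin(θ₂−θ₃) / [r₄ sin(θ₄−θ₃)].
Numerator sine = -0.73728; denominator sine = +0.46020.
Result = 0.1054·5.6·(-0.73728) / (0.3464·(+0.46020)) = -2.7298 rad/s; magnitude 2.7298 rad/s.

2.73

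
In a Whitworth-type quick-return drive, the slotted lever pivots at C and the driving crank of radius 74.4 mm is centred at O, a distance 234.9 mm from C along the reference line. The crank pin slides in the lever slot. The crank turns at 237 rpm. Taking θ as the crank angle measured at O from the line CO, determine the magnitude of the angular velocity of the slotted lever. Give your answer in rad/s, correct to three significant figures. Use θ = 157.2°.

ω = 24.82 rad/s (from 237 rpm).
Crank pin A relative to C: A = (d + r cosθ, r sinθ); lever angle φ = atan2(r sinθ, d + r cosθ).
Differentiating tanφ: φ̇ = rω(d cosθ + r)/(d² + r² + 2dr cosθ).
d² + r² + 2dr cosθ = |CA|² = 0.0284914 m²;  d cosθ + r = -0.14215 m.
|ω_lever| = |0.0744·24.82·-0.14215| / 0.0284914 = 9.2123 rad/s.

9.21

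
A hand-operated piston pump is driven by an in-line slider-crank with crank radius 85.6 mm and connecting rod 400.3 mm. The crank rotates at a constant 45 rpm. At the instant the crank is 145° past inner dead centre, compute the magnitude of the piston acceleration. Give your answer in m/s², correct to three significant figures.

1.41

ω = 2π·45/60 = 4.712 rad/s
x(θ) = r cosθ + √(L² − r² sin²θ); with ω constant, a = ω²·d²x/dθ².
d²x/dθ² = −r cosθ − r²(cos2θ)/√u − r⁴ sin²2θ/(4u^{3/2}),  u = L² − r² sin²θ = 0.157829 m².
Substituting r = 0.0856 m, L = 0.4003 m, θ = 145°: d²x/dθ² = +0.063622 m.
a = ω²·d²x/dθ² = (4.712)²·(+0.063622) = +1.4128 m/s²;  |a| = 1.4128 m/s².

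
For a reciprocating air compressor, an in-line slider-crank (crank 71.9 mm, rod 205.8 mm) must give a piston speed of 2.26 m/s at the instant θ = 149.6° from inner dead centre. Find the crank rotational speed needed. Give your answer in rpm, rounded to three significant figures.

855

For an in-line slider-crank, |v_piston| = rω|sinθ|·[1 + r cosθ/√(L² − r² sin²θ)].
With r = 0.0719 m, L = 0.2058 m, θ = 149.6°: the bracketed kinematic factor |dx/dθ| = 0.025245 m.
ω = v/|dx/dθ| = 2.26/0.025245 = 89.524 rad/s.
N = 60ω/(2π) = 854.89 rpm.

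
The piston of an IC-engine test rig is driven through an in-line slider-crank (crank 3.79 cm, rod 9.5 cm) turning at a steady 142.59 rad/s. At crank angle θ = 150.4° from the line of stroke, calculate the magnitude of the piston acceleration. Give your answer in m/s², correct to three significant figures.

ω = 142.6 rad/s
x(θ) = r cosθ + √(L² − r² sin²θ); with ω constant, a = ω²·d²x/dθ².
d²x/dθ² = −r cosθ − r²(cos2θ)/√u − r⁴ sin²2θ/(4u^{3/2}),  u = L² − r² sin²θ = 0.00867455 m².
Substituting r = 0.0379 m, L = 0.095 m, θ = 150.4°: d²x/dθ² = +0.024586 m.
a = ω²·d²x/dθ² = (142.6)²·(+0.024586) = +499.88 m/s²;  |a| = 499.88 m/s².

500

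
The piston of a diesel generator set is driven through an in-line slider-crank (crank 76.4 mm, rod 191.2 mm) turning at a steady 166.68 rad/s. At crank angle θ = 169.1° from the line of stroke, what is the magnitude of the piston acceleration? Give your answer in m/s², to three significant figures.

ω = 166.7 rad/s
x(θ) = r cosθ + √(L² − r² sin²θ); with ω constant, a = ω²·d²x/dθ².
d²x/dθ² = −r cosθ − r²(cos2θ)/√u − r⁴ sin²2θ/(4u^{3/2}),  u = L² − r² sin²θ = 0.0363487 m².
Substituting r = 0.0764 m, L = 0.1912 m, θ = 169.1°: d²x/dθ² = +0.046426 m.
a = ω²·d²x/dθ² = (166.7)²·(+0.046426) = +1289.8 m/s²;  |a| = 1289.8 m/s².

1290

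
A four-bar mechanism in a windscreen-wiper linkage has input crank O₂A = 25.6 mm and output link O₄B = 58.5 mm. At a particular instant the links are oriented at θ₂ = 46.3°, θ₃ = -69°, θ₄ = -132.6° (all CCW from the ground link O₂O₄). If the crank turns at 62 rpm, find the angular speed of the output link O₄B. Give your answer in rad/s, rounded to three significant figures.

ω₂ = 6.493 rad/s (from 62 rpm).
Differentiating the loop-closure r₂e^{iθ₂}+r₃e^{iθ₃}=r₁+r₄e^{iθ₄} gives r₂ω₂e^{iθ₂}+r₃ω₃e^{iθ₃}=r₄ω₄e^{iθ₄}.
Eliminating the other unknown: ω₄ = r₂ω₂ sin(θ₂−θ₃) / [r₄ sin(θ₄−θ₃)].
Numerator sine = +0.90408; denominator sine = -0.89571.
Result = 0.0256·6.493·(+0.90408) / (0.0585·(-0.89571)) = -2.8678 rad/s; magnitude 2.8678 rad/s.

2.87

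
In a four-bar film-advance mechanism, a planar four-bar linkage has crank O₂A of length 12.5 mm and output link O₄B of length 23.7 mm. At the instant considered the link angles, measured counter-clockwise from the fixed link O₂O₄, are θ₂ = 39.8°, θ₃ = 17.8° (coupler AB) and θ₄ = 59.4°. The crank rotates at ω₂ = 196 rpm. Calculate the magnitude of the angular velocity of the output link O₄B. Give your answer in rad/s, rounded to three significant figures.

ω₂ = 20.53 rad/s (from 196 rpm).
Differentiating the loop-closure r₂e^{iθ₂}+r₃e^{iθ₃}=r₁+r₄e^{iθ₄} gives r₂ω₂e^{iθ₂}+r₃ω₃e^{iθ₃}=r₄ω₄e^{iθ₄}.
Eliminating the other unknown: ω₄ = r₂ω₂ sin(θ₂−θ₃) / [r₄ sin(θ₄−θ₃)].
Numerator sine = +0.37461; denominator sine = +0.66393.
Result = 0.0125·20.53·(+0.37461) / (0.0237·(+0.66393)) = +6.108 rad/s; magnitude 6.108 rad/s.

6.11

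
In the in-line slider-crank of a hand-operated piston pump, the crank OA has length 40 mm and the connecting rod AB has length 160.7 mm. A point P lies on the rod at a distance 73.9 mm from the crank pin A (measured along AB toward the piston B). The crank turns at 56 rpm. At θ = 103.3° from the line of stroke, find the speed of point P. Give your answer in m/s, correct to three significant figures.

ω = 5.864 rad/s.  Crank-pin speed |V_A| = rω = 0.23457 m/s, perpendicular to OA.
Rod angle: sinφ = −(r/L) sinθ ⇒ φ = -14.018°; ω_rod = −rω cosθ/√(L²−r²sin²θ) = +0.34611 rad/s.
V_P = V_A + ω_rod × AP, with AP = 0.0739 m along the rod.
Components: V_Px = −rω sinθ − a·ω_rod·sinφ = -0.22208 m/s;  V_Py = rω cosθ + a·ω_rod·cosφ = -0.029148 m/s.
|V_P| = √(V_Px² + V_Py²) = 0.22399 m/s.

0.224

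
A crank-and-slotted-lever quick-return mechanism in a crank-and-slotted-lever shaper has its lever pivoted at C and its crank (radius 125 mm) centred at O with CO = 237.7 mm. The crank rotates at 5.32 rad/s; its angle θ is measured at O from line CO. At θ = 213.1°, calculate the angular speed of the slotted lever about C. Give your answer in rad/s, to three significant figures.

ω = 5.32 rad/s
Crank pin A relative to C: A = (d + r cosθ, r sinθ); lever angle φ = atan2(r sinθ, d + r cosθ).
Differentiating tanφ: φ̇ = rω(d cosθ + r)/(d² + r² + 2dr cosθ).
d² + r² + 2dr cosθ = |CA|² = 0.0223449 m²;  d cosθ + r = -0.074126 m.
|ω_lever| = |0.125·5.32·-0.074126| / 0.0223449 = 2.206 rad/s.

2.21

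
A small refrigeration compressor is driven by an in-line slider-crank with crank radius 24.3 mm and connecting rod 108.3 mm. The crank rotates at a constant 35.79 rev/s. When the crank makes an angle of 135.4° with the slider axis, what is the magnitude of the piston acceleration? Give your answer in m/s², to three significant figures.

867

ω = 2π·35.8 = 224.9 rad/s
x(θ) = r cosθ + √(L² − r² sin²θ); with ω constant, a = ω²·d²x/dθ².
d²x/dθ² = −r cosθ − r²(cos2θ)/√u − r⁴ sin²2θ/(4u^{3/2}),  u = L² − r² sin²θ = 0.0114378 m².
Substituting r = 0.0243 m, L = 0.1083 m, θ = 135.4°: d²x/dθ² = +0.017154 m.
a = ω²·d²x/dθ² = (224.9)²·(+0.017154) = +867.45 m/s²;  |a| = 867.45 m/s².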